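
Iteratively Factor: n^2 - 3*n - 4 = (n + 1)*(n - 4)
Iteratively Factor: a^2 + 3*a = (a)*(a + 3)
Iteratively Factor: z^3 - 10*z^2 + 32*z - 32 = (z - 2)*(z^2 - 8*z + 16) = (z - 4)*(z - 2)*(z - 4)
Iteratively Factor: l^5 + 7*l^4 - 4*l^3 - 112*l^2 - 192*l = (l + 3)*(l^4 + 4*l^3 - 16*l^2 - 64*l) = (l + 3)*(l + 4)*(l^3 - 16*l) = l*(l + 3)*(l + 4)*(l^2 - 16) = l*(l + 3)*(l + 4)^2*(l - 4)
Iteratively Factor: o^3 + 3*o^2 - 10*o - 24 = (o - 3)*(o^2 + 6*o + 8) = (o - 3)*(o + 4)*(o + 2)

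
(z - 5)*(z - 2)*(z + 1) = z^3 - 6*z^2 + 3*z + 10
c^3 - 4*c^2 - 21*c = c*(c - 7)*(c + 3)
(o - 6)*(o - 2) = o^2 - 8*o + 12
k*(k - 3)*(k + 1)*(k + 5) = k^4 + 3*k^3 - 13*k^2 - 15*k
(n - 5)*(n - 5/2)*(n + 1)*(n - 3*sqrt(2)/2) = n^4 - 13*n^3/2 - 3*sqrt(2)*n^3/2 + 5*n^2 + 39*sqrt(2)*n^2/4 - 15*sqrt(2)*n/2 + 25*n/2 - 75*sqrt(2)/4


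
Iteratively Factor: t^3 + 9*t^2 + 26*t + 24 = (t + 4)*(t^2 + 5*t + 6) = (t + 3)*(t + 4)*(t + 2)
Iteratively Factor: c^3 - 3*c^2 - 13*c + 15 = (c + 3)*(c^2 - 6*c + 5) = (c - 5)*(c + 3)*(c - 1)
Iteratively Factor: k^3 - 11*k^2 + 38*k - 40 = (k - 5)*(k^2 - 6*k + 8) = (k - 5)*(k - 4)*(k - 2)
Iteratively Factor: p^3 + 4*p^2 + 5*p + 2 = (p + 1)*(p^2 + 3*p + 2) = (p + 1)*(p + 2)*(p + 1)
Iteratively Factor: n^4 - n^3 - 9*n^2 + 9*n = (n + 3)*(n^3 - 4*n^2 + 3*n) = n*(n + 3)*(n^2 - 4*n + 3) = n*(n - 1)*(n + 3)*(n - 3)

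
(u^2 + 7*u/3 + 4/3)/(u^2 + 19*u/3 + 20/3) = (u + 1)/(u + 5)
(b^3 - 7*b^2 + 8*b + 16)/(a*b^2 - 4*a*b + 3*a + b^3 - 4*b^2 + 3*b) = (b^3 - 7*b^2 + 8*b + 16)/(a*b^2 - 4*a*b + 3*a + b^3 - 4*b^2 + 3*b)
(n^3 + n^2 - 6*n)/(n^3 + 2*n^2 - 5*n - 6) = n/(n + 1)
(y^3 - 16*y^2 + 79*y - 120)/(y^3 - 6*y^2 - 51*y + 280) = (y - 3)/(y + 7)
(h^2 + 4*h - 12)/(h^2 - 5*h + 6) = (h + 6)/(h - 3)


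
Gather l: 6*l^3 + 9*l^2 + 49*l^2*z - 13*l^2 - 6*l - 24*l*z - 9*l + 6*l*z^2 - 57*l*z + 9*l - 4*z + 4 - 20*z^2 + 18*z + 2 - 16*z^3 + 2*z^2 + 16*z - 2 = 6*l^3 + l^2*(49*z - 4) + l*(6*z^2 - 81*z - 6) - 16*z^3 - 18*z^2 + 30*z + 4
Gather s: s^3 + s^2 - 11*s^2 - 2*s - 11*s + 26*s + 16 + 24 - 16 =s^3 - 10*s^2 + 13*s + 24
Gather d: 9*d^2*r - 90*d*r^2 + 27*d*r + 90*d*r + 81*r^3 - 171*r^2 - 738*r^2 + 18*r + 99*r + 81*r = 9*d^2*r + d*(-90*r^2 + 117*r) + 81*r^3 - 909*r^2 + 198*r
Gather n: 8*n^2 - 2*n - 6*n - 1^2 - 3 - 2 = 8*n^2 - 8*n - 6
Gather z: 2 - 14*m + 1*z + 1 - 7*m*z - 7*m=-21*m + z*(1 - 7*m) + 3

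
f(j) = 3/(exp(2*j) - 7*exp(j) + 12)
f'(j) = 3*(-2*exp(2*j) + 7*exp(j))/(exp(2*j) - 7*exp(j) + 12)^2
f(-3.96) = 0.25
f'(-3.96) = 0.00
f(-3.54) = 0.25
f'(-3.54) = 0.00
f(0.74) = 1.74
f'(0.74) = 5.96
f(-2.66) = 0.26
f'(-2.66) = 0.01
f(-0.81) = 0.33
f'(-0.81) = 0.10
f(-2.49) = 0.26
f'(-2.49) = 0.01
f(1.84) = 0.40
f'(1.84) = -1.84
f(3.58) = 0.00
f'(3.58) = -0.01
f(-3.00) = 0.26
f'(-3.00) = 0.01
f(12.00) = 0.00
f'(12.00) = 0.00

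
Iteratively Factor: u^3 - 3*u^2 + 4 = (u - 2)*(u^2 - u - 2) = (u - 2)^2*(u + 1)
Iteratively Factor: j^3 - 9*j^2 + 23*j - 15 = (j - 3)*(j^2 - 6*j + 5) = (j - 3)*(j - 1)*(j - 5)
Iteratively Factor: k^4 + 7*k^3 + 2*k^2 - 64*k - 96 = (k - 3)*(k^3 + 10*k^2 + 32*k + 32) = (k - 3)*(k + 4)*(k^2 + 6*k + 8) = (k - 3)*(k + 2)*(k + 4)*(k + 4)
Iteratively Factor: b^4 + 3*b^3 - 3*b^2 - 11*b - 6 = (b + 1)*(b^3 + 2*b^2 - 5*b - 6) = (b - 2)*(b + 1)*(b^2 + 4*b + 3) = (b - 2)*(b + 1)^2*(b + 3)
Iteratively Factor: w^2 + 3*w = (w + 3)*(w)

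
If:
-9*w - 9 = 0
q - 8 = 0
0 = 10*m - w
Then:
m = -1/10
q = 8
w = -1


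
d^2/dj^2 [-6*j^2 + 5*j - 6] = -12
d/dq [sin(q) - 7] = cos(q)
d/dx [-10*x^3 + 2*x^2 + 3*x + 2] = -30*x^2 + 4*x + 3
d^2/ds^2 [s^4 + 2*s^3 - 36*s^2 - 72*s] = 12*s^2 + 12*s - 72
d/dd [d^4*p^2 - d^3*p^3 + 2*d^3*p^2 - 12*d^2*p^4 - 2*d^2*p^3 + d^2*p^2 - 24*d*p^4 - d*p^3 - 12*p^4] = p^2*(4*d^3 - 3*d^2*p + 6*d^2 - 24*d*p^2 - 4*d*p + 2*d - 24*p^2 - p)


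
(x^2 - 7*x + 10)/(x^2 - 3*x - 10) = (x - 2)/(x + 2)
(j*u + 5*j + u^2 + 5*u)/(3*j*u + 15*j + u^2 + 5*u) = (j + u)/(3*j + u)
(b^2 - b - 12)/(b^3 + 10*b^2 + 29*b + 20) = (b^2 - b - 12)/(b^3 + 10*b^2 + 29*b + 20)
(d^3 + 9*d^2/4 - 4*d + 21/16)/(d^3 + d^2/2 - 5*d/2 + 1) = (d^2 + 11*d/4 - 21/8)/(d^2 + d - 2)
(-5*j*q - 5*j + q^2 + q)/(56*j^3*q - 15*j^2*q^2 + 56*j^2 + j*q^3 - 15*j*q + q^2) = (-5*j*q - 5*j + q^2 + q)/(56*j^3*q - 15*j^2*q^2 + 56*j^2 + j*q^3 - 15*j*q + q^2)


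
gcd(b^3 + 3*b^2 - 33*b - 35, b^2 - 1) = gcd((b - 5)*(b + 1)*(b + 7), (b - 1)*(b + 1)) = b + 1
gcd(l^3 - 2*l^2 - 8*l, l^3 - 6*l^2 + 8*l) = l^2 - 4*l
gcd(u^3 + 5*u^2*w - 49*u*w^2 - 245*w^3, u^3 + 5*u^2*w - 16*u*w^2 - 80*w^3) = u + 5*w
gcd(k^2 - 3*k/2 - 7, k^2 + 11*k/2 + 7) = k + 2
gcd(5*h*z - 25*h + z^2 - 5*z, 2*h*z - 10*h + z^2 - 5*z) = z - 5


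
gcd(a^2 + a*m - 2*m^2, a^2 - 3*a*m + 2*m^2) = a - m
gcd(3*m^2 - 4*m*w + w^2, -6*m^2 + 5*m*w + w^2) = -m + w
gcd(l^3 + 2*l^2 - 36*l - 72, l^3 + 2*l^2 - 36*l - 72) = l^3 + 2*l^2 - 36*l - 72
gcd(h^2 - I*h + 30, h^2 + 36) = h - 6*I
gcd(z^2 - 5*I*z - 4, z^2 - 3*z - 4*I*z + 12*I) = z - 4*I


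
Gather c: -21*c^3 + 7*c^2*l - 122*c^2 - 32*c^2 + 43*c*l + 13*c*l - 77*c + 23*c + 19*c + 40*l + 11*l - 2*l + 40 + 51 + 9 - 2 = -21*c^3 + c^2*(7*l - 154) + c*(56*l - 35) + 49*l + 98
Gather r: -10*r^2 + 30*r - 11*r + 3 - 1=-10*r^2 + 19*r + 2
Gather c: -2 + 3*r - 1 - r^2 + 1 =-r^2 + 3*r - 2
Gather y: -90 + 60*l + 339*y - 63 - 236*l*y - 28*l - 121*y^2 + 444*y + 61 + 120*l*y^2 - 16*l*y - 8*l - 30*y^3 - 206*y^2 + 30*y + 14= 24*l - 30*y^3 + y^2*(120*l - 327) + y*(813 - 252*l) - 78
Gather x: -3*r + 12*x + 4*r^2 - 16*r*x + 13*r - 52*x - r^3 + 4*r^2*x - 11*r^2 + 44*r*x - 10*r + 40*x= -r^3 - 7*r^2 + x*(4*r^2 + 28*r)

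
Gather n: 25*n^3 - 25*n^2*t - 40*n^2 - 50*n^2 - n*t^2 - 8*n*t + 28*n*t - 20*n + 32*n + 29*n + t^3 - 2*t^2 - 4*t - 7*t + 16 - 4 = 25*n^3 + n^2*(-25*t - 90) + n*(-t^2 + 20*t + 41) + t^3 - 2*t^2 - 11*t + 12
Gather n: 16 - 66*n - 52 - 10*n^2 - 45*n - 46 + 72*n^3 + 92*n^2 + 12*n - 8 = 72*n^3 + 82*n^2 - 99*n - 90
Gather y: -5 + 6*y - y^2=-y^2 + 6*y - 5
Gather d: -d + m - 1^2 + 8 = -d + m + 7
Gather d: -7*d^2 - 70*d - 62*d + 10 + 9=-7*d^2 - 132*d + 19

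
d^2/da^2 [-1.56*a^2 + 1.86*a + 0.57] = -3.12000000000000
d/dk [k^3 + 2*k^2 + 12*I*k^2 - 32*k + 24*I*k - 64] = 3*k^2 + k*(4 + 24*I) - 32 + 24*I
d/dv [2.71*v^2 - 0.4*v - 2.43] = 5.42*v - 0.4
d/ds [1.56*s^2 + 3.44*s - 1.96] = 3.12*s + 3.44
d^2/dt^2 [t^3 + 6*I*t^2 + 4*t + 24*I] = 6*t + 12*I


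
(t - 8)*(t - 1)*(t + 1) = t^3 - 8*t^2 - t + 8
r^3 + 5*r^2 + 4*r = r*(r + 1)*(r + 4)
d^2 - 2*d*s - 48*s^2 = (d - 8*s)*(d + 6*s)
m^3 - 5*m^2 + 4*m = m*(m - 4)*(m - 1)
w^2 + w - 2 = (w - 1)*(w + 2)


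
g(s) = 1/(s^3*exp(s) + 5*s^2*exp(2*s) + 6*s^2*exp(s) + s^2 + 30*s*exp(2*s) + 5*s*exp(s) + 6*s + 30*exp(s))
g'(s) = (-s^3*exp(s) - 10*s^2*exp(2*s) - 9*s^2*exp(s) - 70*s*exp(2*s) - 17*s*exp(s) - 2*s - 30*exp(2*s) - 35*exp(s) - 6)/(s^3*exp(s) + 5*s^2*exp(2*s) + 6*s^2*exp(s) + s^2 + 30*s*exp(2*s) + 5*s*exp(s) + 6*s + 30*exp(s))^2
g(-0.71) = 0.17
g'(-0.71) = -0.40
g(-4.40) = -0.15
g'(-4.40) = 0.05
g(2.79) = 0.00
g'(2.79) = -0.00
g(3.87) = 0.00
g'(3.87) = -0.00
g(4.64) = 0.00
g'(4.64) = -0.00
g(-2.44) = -0.18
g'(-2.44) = -0.11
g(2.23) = 0.00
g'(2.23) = -0.00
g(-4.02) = -0.14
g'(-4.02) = 0.02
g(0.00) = 0.03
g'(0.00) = -0.08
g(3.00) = 0.00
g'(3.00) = 0.00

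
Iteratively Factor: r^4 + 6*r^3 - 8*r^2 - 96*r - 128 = (r + 4)*(r^3 + 2*r^2 - 16*r - 32) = (r + 4)^2*(r^2 - 2*r - 8) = (r + 2)*(r + 4)^2*(r - 4)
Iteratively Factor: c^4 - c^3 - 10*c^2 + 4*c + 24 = (c + 2)*(c^3 - 3*c^2 - 4*c + 12) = (c - 2)*(c + 2)*(c^2 - c - 6) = (c - 3)*(c - 2)*(c + 2)*(c + 2)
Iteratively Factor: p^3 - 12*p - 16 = (p - 4)*(p^2 + 4*p + 4) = (p - 4)*(p + 2)*(p + 2)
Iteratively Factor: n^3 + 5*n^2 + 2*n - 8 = (n - 1)*(n^2 + 6*n + 8) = (n - 1)*(n + 4)*(n + 2)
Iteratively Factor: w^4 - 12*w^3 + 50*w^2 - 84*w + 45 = (w - 3)*(w^3 - 9*w^2 + 23*w - 15) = (w - 5)*(w - 3)*(w^2 - 4*w + 3) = (w - 5)*(w - 3)^2*(w - 1)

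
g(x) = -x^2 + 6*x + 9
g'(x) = 6 - 2*x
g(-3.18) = -20.19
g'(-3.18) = 12.36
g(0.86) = 13.42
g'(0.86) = 4.28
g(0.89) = 13.55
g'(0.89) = 4.22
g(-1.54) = -2.61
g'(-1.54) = 9.08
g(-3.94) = -30.16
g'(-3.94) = 13.88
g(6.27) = 7.31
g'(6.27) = -6.54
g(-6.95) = -81.00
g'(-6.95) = 19.90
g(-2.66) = -14.04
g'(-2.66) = 11.32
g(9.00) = -18.00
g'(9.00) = -12.00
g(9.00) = -18.00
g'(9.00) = -12.00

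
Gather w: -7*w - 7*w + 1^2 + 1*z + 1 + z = -14*w + 2*z + 2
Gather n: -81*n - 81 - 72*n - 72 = -153*n - 153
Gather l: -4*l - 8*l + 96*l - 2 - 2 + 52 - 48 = 84*l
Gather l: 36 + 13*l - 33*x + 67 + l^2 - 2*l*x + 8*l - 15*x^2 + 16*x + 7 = l^2 + l*(21 - 2*x) - 15*x^2 - 17*x + 110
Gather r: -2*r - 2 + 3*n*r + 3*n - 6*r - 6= 3*n + r*(3*n - 8) - 8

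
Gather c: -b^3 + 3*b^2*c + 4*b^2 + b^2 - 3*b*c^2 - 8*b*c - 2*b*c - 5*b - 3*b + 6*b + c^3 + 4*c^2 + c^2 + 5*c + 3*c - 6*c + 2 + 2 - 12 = -b^3 + 5*b^2 - 2*b + c^3 + c^2*(5 - 3*b) + c*(3*b^2 - 10*b + 2) - 8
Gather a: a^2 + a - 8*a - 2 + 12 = a^2 - 7*a + 10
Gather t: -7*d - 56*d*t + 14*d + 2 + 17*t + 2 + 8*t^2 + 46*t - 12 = 7*d + 8*t^2 + t*(63 - 56*d) - 8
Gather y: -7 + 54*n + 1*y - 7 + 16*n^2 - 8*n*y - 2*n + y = 16*n^2 + 52*n + y*(2 - 8*n) - 14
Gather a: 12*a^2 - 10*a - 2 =12*a^2 - 10*a - 2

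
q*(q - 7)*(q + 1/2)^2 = q^4 - 6*q^3 - 27*q^2/4 - 7*q/4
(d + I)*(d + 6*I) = d^2 + 7*I*d - 6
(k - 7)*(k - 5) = k^2 - 12*k + 35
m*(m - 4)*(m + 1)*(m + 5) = m^4 + 2*m^3 - 19*m^2 - 20*m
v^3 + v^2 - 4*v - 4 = (v - 2)*(v + 1)*(v + 2)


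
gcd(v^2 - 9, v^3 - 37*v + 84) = v - 3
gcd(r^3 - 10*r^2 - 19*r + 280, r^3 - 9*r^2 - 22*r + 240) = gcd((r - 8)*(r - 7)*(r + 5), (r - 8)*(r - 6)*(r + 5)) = r^2 - 3*r - 40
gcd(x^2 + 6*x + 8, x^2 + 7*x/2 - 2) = x + 4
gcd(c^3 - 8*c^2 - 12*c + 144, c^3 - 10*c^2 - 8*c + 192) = c^2 - 2*c - 24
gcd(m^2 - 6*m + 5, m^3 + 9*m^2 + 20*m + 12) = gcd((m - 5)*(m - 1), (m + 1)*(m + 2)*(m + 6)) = 1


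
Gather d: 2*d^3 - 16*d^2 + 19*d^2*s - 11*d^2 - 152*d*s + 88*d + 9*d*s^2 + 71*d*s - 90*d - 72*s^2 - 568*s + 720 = 2*d^3 + d^2*(19*s - 27) + d*(9*s^2 - 81*s - 2) - 72*s^2 - 568*s + 720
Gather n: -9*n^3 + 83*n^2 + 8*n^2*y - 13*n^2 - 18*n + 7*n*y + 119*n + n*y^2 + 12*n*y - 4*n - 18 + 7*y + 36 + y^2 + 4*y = -9*n^3 + n^2*(8*y + 70) + n*(y^2 + 19*y + 97) + y^2 + 11*y + 18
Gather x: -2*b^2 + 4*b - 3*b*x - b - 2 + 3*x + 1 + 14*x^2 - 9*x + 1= -2*b^2 + 3*b + 14*x^2 + x*(-3*b - 6)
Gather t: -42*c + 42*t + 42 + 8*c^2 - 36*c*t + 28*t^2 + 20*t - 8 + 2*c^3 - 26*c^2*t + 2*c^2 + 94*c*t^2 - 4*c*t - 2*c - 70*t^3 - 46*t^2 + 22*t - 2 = 2*c^3 + 10*c^2 - 44*c - 70*t^3 + t^2*(94*c - 18) + t*(-26*c^2 - 40*c + 84) + 32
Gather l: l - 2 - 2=l - 4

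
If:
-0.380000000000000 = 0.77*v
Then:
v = -0.49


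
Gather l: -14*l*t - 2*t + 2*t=-14*l*t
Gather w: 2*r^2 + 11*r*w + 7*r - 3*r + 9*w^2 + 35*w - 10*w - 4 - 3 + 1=2*r^2 + 4*r + 9*w^2 + w*(11*r + 25) - 6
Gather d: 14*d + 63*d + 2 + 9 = 77*d + 11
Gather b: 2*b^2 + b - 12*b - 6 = 2*b^2 - 11*b - 6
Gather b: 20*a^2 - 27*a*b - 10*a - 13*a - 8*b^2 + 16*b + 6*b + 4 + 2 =20*a^2 - 23*a - 8*b^2 + b*(22 - 27*a) + 6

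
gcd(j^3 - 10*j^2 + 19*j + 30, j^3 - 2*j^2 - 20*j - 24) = j - 6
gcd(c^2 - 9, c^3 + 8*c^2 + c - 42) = c + 3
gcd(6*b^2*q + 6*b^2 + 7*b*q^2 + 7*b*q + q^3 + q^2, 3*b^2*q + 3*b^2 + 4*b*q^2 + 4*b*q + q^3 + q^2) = b*q + b + q^2 + q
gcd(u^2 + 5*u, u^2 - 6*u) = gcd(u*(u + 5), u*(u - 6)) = u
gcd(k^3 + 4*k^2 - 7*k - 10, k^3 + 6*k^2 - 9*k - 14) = k^2 - k - 2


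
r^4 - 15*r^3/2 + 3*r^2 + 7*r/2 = r*(r - 7)*(r - 1)*(r + 1/2)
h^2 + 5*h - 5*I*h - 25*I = (h + 5)*(h - 5*I)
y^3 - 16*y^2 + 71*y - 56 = (y - 8)*(y - 7)*(y - 1)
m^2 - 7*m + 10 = (m - 5)*(m - 2)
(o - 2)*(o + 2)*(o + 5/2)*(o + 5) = o^4 + 15*o^3/2 + 17*o^2/2 - 30*o - 50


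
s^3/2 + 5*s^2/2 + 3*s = s*(s/2 + 1)*(s + 3)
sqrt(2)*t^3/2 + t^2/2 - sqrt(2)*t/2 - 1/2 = (t - 1)*(t + 1)*(sqrt(2)*t/2 + 1/2)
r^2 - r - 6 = (r - 3)*(r + 2)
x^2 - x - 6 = (x - 3)*(x + 2)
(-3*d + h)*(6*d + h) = -18*d^2 + 3*d*h + h^2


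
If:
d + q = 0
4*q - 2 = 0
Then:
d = -1/2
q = 1/2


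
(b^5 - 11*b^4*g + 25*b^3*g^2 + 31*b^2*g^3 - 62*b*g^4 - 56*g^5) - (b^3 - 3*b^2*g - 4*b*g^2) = b^5 - 11*b^4*g + 25*b^3*g^2 - b^3 + 31*b^2*g^3 + 3*b^2*g - 62*b*g^4 + 4*b*g^2 - 56*g^5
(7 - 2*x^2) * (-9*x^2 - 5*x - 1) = 18*x^4 + 10*x^3 - 61*x^2 - 35*x - 7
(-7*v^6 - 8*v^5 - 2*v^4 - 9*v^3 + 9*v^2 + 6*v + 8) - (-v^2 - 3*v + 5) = -7*v^6 - 8*v^5 - 2*v^4 - 9*v^3 + 10*v^2 + 9*v + 3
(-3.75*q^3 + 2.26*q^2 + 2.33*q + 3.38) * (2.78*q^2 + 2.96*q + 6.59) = -10.425*q^5 - 4.8172*q^4 - 11.5455*q^3 + 31.1866*q^2 + 25.3595*q + 22.2742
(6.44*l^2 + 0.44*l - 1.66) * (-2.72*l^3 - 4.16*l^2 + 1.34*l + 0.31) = -17.5168*l^5 - 27.9872*l^4 + 11.3144*l^3 + 9.4916*l^2 - 2.088*l - 0.5146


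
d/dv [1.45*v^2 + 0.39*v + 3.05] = 2.9*v + 0.39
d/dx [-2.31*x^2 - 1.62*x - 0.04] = -4.62*x - 1.62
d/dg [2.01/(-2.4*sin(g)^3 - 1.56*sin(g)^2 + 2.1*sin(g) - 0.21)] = (14.472*sin(g)^2 + 6.2712*sin(g) - 4.221)*cos(g)/(2.4*sin(g)^3 + 1.56*sin(g)^2 - 2.1*sin(g) + 0.21)^2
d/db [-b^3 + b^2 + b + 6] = -3*b^2 + 2*b + 1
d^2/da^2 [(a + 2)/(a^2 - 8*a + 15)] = 2*(3*(2 - a)*(a^2 - 8*a + 15) + 4*(a - 4)^2*(a + 2))/(a^2 - 8*a + 15)^3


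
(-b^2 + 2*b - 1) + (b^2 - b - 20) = b - 21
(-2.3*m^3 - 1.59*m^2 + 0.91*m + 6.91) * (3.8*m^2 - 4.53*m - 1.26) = -8.74*m^5 + 4.377*m^4 + 13.5587*m^3 + 24.1391*m^2 - 32.4489*m - 8.7066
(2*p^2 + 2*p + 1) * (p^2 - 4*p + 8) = 2*p^4 - 6*p^3 + 9*p^2 + 12*p + 8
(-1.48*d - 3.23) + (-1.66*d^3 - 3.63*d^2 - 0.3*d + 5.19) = -1.66*d^3 - 3.63*d^2 - 1.78*d + 1.96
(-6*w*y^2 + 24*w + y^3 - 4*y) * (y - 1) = -6*w*y^3 + 6*w*y^2 + 24*w*y - 24*w + y^4 - y^3 - 4*y^2 + 4*y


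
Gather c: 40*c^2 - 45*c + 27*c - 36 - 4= 40*c^2 - 18*c - 40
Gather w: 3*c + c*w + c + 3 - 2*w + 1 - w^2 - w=4*c - w^2 + w*(c - 3) + 4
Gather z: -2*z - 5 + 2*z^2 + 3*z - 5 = 2*z^2 + z - 10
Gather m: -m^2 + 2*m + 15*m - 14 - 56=-m^2 + 17*m - 70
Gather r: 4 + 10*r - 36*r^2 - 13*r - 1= -36*r^2 - 3*r + 3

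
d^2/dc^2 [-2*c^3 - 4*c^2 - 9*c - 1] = -12*c - 8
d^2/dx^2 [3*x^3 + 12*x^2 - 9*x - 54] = 18*x + 24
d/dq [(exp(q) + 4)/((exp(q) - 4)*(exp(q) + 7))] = (-exp(2*q) - 8*exp(q) - 40)*exp(q)/(exp(4*q) + 6*exp(3*q) - 47*exp(2*q) - 168*exp(q) + 784)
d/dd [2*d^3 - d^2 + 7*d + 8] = 6*d^2 - 2*d + 7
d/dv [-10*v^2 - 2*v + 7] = -20*v - 2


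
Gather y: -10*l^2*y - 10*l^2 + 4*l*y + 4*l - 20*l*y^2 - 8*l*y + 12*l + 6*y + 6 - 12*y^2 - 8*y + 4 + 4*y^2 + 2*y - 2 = -10*l^2 + 16*l + y^2*(-20*l - 8) + y*(-10*l^2 - 4*l) + 8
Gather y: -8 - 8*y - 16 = -8*y - 24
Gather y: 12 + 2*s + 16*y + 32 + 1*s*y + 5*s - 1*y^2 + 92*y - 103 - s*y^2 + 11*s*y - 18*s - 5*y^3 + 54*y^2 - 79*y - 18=-11*s - 5*y^3 + y^2*(53 - s) + y*(12*s + 29) - 77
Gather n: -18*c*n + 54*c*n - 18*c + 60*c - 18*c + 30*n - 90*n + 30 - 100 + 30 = 24*c + n*(36*c - 60) - 40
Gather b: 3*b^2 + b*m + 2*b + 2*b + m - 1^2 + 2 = 3*b^2 + b*(m + 4) + m + 1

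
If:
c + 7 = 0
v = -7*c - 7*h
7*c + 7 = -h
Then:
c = -7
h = 42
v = -245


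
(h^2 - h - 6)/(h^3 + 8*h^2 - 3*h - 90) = (h + 2)/(h^2 + 11*h + 30)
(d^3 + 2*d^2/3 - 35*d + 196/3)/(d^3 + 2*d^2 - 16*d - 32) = (3*d^2 + 14*d - 49)/(3*(d^2 + 6*d + 8))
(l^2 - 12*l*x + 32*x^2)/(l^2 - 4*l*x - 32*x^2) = (l - 4*x)/(l + 4*x)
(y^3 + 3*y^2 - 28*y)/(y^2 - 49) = y*(y - 4)/(y - 7)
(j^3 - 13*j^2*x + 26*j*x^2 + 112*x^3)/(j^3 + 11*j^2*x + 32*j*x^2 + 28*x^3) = (j^2 - 15*j*x + 56*x^2)/(j^2 + 9*j*x + 14*x^2)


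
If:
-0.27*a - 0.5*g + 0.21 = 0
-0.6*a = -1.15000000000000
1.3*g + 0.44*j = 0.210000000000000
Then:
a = 1.92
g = -0.62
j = 2.29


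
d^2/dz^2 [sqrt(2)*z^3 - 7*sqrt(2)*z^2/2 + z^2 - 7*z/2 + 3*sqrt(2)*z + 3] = 6*sqrt(2)*z - 7*sqrt(2) + 2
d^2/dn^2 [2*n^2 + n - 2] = 4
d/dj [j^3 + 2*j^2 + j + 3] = 3*j^2 + 4*j + 1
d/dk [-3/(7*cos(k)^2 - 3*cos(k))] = 3*(3 - 14*cos(k))*sin(k)/((7*cos(k) - 3)^2*cos(k)^2)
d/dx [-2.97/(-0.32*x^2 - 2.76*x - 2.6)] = (-1.9008*x - 8.1972)/(0.32*x^2 + 2.76*x + 2.6)^2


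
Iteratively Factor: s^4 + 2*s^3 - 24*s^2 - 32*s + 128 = (s + 4)*(s^3 - 2*s^2 - 16*s + 32) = (s - 2)*(s + 4)*(s^2 - 16) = (s - 2)*(s + 4)^2*(s - 4)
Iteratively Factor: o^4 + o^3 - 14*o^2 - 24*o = (o - 4)*(o^3 + 5*o^2 + 6*o) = (o - 4)*(o + 2)*(o^2 + 3*o) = o*(o - 4)*(o + 2)*(o + 3)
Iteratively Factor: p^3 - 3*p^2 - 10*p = (p - 5)*(p^2 + 2*p) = (p - 5)*(p + 2)*(p)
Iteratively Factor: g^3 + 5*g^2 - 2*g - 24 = (g + 3)*(g^2 + 2*g - 8) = (g - 2)*(g + 3)*(g + 4)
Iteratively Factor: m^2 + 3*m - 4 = (m - 1)*(m + 4)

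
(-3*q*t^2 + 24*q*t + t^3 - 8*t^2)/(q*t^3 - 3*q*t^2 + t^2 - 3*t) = (-3*q*t + 24*q + t^2 - 8*t)/(q*t^2 - 3*q*t + t - 3)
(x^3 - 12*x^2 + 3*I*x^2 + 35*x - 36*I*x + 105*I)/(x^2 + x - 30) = (x^2 + x*(-7 + 3*I) - 21*I)/(x + 6)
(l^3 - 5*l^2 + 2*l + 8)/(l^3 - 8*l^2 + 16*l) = (l^2 - l - 2)/(l*(l - 4))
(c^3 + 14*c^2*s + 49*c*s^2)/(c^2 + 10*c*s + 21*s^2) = c*(c + 7*s)/(c + 3*s)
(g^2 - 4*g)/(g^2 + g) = (g - 4)/(g + 1)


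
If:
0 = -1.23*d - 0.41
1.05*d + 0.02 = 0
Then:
No Solution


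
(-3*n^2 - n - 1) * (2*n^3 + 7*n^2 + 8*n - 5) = -6*n^5 - 23*n^4 - 33*n^3 - 3*n + 5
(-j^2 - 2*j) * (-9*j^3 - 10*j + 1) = 9*j^5 + 18*j^4 + 10*j^3 + 19*j^2 - 2*j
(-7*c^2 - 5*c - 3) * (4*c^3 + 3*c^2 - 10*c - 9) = -28*c^5 - 41*c^4 + 43*c^3 + 104*c^2 + 75*c + 27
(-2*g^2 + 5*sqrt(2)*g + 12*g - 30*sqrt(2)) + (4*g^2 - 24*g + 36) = 2*g^2 - 12*g + 5*sqrt(2)*g - 30*sqrt(2) + 36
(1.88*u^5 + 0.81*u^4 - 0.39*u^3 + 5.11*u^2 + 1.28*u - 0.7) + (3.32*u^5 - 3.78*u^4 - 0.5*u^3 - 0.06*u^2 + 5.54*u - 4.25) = 5.2*u^5 - 2.97*u^4 - 0.89*u^3 + 5.05*u^2 + 6.82*u - 4.95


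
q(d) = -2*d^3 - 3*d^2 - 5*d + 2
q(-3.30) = 57.70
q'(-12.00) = -797.00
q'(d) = -6*d^2 - 6*d - 5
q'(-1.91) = -15.43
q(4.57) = -274.39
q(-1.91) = 14.54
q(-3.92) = 95.97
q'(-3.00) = -41.00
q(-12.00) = 3086.00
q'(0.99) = -16.82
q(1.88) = -31.29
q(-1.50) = 9.50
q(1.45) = -17.65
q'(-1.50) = -9.50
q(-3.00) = 44.00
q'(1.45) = -26.32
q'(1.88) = -37.49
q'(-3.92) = -73.68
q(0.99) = -7.83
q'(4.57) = -157.73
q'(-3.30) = -50.54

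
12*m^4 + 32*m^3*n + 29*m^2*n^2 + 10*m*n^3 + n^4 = (m + n)^2*(2*m + n)*(6*m + n)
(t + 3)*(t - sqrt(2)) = t^2 - sqrt(2)*t + 3*t - 3*sqrt(2)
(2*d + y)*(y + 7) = 2*d*y + 14*d + y^2 + 7*y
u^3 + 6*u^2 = u^2*(u + 6)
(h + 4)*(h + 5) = h^2 + 9*h + 20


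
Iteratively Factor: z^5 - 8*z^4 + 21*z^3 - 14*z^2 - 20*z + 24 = (z - 2)*(z^4 - 6*z^3 + 9*z^2 + 4*z - 12) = (z - 2)^2*(z^3 - 4*z^2 + z + 6) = (z - 2)^3*(z^2 - 2*z - 3) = (z - 2)^3*(z + 1)*(z - 3)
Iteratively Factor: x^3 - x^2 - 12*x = (x - 4)*(x^2 + 3*x) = x*(x - 4)*(x + 3)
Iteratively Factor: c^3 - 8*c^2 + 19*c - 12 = (c - 4)*(c^2 - 4*c + 3) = (c - 4)*(c - 3)*(c - 1)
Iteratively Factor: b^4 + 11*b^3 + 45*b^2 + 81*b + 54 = (b + 3)*(b^3 + 8*b^2 + 21*b + 18) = (b + 2)*(b + 3)*(b^2 + 6*b + 9) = (b + 2)*(b + 3)^2*(b + 3)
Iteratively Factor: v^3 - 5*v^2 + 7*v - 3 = (v - 1)*(v^2 - 4*v + 3) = (v - 1)^2*(v - 3)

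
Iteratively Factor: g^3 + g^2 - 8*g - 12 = (g + 2)*(g^2 - g - 6) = (g - 3)*(g + 2)*(g + 2)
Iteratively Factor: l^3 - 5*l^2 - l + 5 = (l - 1)*(l^2 - 4*l - 5) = (l - 1)*(l + 1)*(l - 5)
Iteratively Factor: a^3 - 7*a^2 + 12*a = (a - 3)*(a^2 - 4*a) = a*(a - 3)*(a - 4)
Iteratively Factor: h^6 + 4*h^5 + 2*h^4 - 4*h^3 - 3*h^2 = (h - 1)*(h^5 + 5*h^4 + 7*h^3 + 3*h^2) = (h - 1)*(h + 1)*(h^4 + 4*h^3 + 3*h^2) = h*(h - 1)*(h + 1)*(h^3 + 4*h^2 + 3*h) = h*(h - 1)*(h + 1)^2*(h^2 + 3*h) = h^2*(h - 1)*(h + 1)^2*(h + 3)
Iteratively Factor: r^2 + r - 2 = (r - 1)*(r + 2)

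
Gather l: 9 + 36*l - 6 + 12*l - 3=48*l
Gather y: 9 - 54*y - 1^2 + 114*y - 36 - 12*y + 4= 48*y - 24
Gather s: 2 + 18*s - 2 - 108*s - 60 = -90*s - 60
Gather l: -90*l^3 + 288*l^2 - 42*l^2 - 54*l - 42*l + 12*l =-90*l^3 + 246*l^2 - 84*l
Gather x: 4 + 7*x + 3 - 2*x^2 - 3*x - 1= -2*x^2 + 4*x + 6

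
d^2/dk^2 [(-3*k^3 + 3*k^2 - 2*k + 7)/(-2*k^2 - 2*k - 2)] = (5*k^3 - 3*k^2 - 18*k - 5)/(k^6 + 3*k^5 + 6*k^4 + 7*k^3 + 6*k^2 + 3*k + 1)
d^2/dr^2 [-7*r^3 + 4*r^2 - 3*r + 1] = 8 - 42*r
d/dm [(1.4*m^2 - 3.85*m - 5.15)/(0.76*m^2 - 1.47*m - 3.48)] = (0.868*m^2 - 1.916*m + 5.8275)/(0.5776*m^4 - 2.2344*m^3 - 3.1287*m^2 + 10.2312*m + 12.1104)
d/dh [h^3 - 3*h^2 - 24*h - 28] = 3*h^2 - 6*h - 24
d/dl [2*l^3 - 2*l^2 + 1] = 2*l*(3*l - 2)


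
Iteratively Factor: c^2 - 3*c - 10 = (c + 2)*(c - 5)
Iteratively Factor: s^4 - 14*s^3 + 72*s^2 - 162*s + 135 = (s - 5)*(s^3 - 9*s^2 + 27*s - 27) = (s - 5)*(s - 3)*(s^2 - 6*s + 9) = (s - 5)*(s - 3)^2*(s - 3)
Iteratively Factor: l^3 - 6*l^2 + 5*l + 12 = (l + 1)*(l^2 - 7*l + 12) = (l - 4)*(l + 1)*(l - 3)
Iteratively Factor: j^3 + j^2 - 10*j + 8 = (j + 4)*(j^2 - 3*j + 2) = (j - 1)*(j + 4)*(j - 2)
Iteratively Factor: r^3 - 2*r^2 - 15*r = (r - 5)*(r^2 + 3*r) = (r - 5)*(r + 3)*(r)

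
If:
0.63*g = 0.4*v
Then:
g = 0.634920634920635*v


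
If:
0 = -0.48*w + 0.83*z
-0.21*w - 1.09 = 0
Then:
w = -5.19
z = -3.00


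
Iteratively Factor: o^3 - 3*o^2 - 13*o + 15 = (o - 1)*(o^2 - 2*o - 15) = (o - 5)*(o - 1)*(o + 3)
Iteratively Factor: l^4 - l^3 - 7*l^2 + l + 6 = (l - 1)*(l^3 - 7*l - 6) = (l - 1)*(l + 1)*(l^2 - l - 6) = (l - 3)*(l - 1)*(l + 1)*(l + 2)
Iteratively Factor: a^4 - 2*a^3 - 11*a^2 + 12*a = (a - 1)*(a^3 - a^2 - 12*a) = (a - 4)*(a - 1)*(a^2 + 3*a) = (a - 4)*(a - 1)*(a + 3)*(a)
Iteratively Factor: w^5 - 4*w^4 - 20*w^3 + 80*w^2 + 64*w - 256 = (w + 4)*(w^4 - 8*w^3 + 12*w^2 + 32*w - 64) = (w - 2)*(w + 4)*(w^3 - 6*w^2 + 32) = (w - 4)*(w - 2)*(w + 4)*(w^2 - 2*w - 8) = (w - 4)*(w - 2)*(w + 2)*(w + 4)*(w - 4)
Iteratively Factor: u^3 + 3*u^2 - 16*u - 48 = (u + 4)*(u^2 - u - 12) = (u - 4)*(u + 4)*(u + 3)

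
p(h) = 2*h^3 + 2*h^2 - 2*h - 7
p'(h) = 6*h^2 + 4*h - 2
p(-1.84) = -9.01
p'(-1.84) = 10.95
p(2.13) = 17.14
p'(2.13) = 33.74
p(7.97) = 1116.62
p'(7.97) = 411.01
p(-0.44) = -5.90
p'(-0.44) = -2.60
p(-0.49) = -5.78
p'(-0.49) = -2.52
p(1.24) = -2.59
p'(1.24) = 12.19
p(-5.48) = -265.11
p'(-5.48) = 156.26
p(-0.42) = -5.96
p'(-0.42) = -2.62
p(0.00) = -7.00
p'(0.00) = -2.00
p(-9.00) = -1285.00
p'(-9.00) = 448.00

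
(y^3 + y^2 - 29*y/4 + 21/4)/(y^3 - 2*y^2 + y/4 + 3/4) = (2*y + 7)/(2*y + 1)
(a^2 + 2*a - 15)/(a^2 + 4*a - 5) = (a - 3)/(a - 1)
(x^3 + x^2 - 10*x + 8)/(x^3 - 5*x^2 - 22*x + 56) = (x - 1)/(x - 7)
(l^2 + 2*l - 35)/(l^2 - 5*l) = (l + 7)/l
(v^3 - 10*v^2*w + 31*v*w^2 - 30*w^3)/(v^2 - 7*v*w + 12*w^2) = (v^2 - 7*v*w + 10*w^2)/(v - 4*w)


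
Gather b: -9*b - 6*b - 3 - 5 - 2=-15*b - 10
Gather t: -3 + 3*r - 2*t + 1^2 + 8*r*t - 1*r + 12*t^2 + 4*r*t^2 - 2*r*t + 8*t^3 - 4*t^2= 2*r + 8*t^3 + t^2*(4*r + 8) + t*(6*r - 2) - 2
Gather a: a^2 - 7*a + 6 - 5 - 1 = a^2 - 7*a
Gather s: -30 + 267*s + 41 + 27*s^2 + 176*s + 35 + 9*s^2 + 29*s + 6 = 36*s^2 + 472*s + 52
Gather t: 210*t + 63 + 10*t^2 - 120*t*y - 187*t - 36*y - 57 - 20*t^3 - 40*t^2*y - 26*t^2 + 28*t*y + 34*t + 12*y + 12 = -20*t^3 + t^2*(-40*y - 16) + t*(57 - 92*y) - 24*y + 18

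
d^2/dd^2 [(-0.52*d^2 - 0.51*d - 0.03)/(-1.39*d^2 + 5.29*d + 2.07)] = (9.617966*d^3 + 9.324954*d^2 + 7.48098*d - 4.861326)/(2.685619*d^6 - 30.662427*d^5 + 104.695356*d^4 - 56.710387*d^3 - 155.913228*d^2 - 68.001363*d - 8.869743)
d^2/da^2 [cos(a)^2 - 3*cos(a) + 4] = 3*cos(a) - 2*cos(2*a)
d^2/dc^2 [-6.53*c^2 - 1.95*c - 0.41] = -13.0600000000000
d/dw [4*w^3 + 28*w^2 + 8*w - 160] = 12*w^2 + 56*w + 8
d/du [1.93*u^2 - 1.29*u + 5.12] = 3.86*u - 1.29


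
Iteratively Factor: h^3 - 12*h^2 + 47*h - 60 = (h - 3)*(h^2 - 9*h + 20) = (h - 4)*(h - 3)*(h - 5)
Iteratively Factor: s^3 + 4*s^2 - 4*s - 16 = (s - 2)*(s^2 + 6*s + 8) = (s - 2)*(s + 2)*(s + 4)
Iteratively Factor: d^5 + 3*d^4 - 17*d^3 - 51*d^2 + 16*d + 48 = (d - 1)*(d^4 + 4*d^3 - 13*d^2 - 64*d - 48) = (d - 1)*(d + 3)*(d^3 + d^2 - 16*d - 16) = (d - 1)*(d + 3)*(d + 4)*(d^2 - 3*d - 4) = (d - 4)*(d - 1)*(d + 3)*(d + 4)*(d + 1)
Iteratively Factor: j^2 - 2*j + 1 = (j - 1)*(j - 1)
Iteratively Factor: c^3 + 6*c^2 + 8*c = (c + 4)*(c^2 + 2*c) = c*(c + 4)*(c + 2)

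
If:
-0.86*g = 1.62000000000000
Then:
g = -1.88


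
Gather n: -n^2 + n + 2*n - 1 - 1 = -n^2 + 3*n - 2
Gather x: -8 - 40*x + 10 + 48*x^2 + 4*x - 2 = 48*x^2 - 36*x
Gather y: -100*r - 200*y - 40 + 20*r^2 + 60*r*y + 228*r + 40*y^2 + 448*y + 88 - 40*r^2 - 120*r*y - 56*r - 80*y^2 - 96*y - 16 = -20*r^2 + 72*r - 40*y^2 + y*(152 - 60*r) + 32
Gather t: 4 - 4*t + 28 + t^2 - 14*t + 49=t^2 - 18*t + 81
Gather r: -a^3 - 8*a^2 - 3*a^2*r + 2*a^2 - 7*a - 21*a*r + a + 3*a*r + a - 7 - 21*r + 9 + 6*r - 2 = -a^3 - 6*a^2 - 5*a + r*(-3*a^2 - 18*a - 15)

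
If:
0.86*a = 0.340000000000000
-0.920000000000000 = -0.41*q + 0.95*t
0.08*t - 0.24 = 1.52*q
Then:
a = 0.40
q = -0.21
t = -1.06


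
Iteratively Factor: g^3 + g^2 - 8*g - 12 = (g + 2)*(g^2 - g - 6) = (g - 3)*(g + 2)*(g + 2)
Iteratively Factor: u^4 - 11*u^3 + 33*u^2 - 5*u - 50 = (u - 5)*(u^3 - 6*u^2 + 3*u + 10) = (u - 5)^2*(u^2 - u - 2) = (u - 5)^2*(u - 2)*(u + 1)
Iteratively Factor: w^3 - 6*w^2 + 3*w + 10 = (w - 2)*(w^2 - 4*w - 5) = (w - 2)*(w + 1)*(w - 5)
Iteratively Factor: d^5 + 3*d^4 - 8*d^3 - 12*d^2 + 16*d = (d - 2)*(d^4 + 5*d^3 + 2*d^2 - 8*d) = (d - 2)*(d + 4)*(d^3 + d^2 - 2*d) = (d - 2)*(d - 1)*(d + 4)*(d^2 + 2*d) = (d - 2)*(d - 1)*(d + 2)*(d + 4)*(d)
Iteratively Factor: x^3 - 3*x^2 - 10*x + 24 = (x + 3)*(x^2 - 6*x + 8) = (x - 2)*(x + 3)*(x - 4)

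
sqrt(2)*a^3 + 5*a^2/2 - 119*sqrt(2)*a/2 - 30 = (a - 5*sqrt(2))*(a + 6*sqrt(2))*(sqrt(2)*a + 1/2)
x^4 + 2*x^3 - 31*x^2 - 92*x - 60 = (x - 6)*(x + 1)*(x + 2)*(x + 5)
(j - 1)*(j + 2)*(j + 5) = j^3 + 6*j^2 + 3*j - 10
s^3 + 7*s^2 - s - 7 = (s - 1)*(s + 1)*(s + 7)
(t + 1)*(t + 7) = t^2 + 8*t + 7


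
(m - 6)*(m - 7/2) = m^2 - 19*m/2 + 21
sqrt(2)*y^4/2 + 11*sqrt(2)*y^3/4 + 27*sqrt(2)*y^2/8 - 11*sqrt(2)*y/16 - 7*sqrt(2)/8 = (y - 1/2)*(y + 1/2)*(y + 7/2)*(sqrt(2)*y/2 + sqrt(2))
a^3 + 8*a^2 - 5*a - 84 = (a - 3)*(a + 4)*(a + 7)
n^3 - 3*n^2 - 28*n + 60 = (n - 6)*(n - 2)*(n + 5)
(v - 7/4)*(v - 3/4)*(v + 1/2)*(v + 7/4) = v^4 - v^3/4 - 55*v^2/16 + 49*v/64 + 147/128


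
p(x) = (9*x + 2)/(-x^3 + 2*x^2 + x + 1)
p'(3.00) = 14.44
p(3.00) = -5.80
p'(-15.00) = 0.00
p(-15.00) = -0.03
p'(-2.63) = -0.41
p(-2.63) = -0.71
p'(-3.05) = -0.29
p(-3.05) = -0.57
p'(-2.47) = -0.48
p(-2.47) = -0.78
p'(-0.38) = 7.88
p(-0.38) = -1.47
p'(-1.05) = -1.70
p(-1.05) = -2.25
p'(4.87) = 0.46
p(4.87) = -0.74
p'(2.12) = 16.16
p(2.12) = 8.17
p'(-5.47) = -0.07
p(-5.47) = -0.22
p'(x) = (9*x + 2)*(3*x^2 - 4*x - 1)/(-x^3 + 2*x^2 + x + 1)^2 + 9/(-x^3 + 2*x^2 + x + 1)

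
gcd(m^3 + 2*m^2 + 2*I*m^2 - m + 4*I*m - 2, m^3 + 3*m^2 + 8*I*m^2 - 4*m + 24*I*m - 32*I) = 1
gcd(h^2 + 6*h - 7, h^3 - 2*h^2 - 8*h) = 1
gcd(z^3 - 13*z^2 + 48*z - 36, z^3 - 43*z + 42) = z^2 - 7*z + 6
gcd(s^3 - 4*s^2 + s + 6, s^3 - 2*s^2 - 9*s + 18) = s^2 - 5*s + 6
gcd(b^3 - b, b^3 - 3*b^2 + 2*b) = b^2 - b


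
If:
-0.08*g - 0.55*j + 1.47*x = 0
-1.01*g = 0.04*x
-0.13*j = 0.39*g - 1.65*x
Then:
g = 0.00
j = 0.00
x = 0.00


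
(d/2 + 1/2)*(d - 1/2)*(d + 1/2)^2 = d^4/2 + 3*d^3/4 + d^2/8 - 3*d/16 - 1/16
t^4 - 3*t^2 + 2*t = t*(t - 1)^2*(t + 2)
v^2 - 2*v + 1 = (v - 1)^2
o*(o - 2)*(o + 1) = o^3 - o^2 - 2*o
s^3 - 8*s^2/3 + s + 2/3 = (s - 2)*(s - 1)*(s + 1/3)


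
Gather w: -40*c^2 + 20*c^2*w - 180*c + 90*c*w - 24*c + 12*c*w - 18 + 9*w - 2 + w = -40*c^2 - 204*c + w*(20*c^2 + 102*c + 10) - 20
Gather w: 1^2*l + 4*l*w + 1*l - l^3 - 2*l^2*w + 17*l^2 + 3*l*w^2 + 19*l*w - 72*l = -l^3 + 17*l^2 + 3*l*w^2 - 70*l + w*(-2*l^2 + 23*l)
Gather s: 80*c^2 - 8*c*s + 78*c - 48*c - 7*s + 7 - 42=80*c^2 + 30*c + s*(-8*c - 7) - 35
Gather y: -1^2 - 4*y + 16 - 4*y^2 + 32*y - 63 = -4*y^2 + 28*y - 48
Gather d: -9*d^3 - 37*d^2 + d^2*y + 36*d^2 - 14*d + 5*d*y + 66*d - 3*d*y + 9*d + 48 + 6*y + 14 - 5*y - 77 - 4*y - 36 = -9*d^3 + d^2*(y - 1) + d*(2*y + 61) - 3*y - 51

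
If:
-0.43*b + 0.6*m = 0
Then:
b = 1.3953488372093*m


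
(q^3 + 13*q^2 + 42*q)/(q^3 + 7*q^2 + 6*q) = (q + 7)/(q + 1)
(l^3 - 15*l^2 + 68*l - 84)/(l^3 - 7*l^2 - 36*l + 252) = (l - 2)/(l + 6)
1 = 1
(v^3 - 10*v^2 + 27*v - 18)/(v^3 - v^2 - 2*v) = (-v^3 + 10*v^2 - 27*v + 18)/(v*(-v^2 + v + 2))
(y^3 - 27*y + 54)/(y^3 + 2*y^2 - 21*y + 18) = (y - 3)/(y - 1)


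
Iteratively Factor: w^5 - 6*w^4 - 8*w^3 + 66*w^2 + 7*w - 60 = (w + 1)*(w^4 - 7*w^3 - w^2 + 67*w - 60) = (w - 5)*(w + 1)*(w^3 - 2*w^2 - 11*w + 12) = (w - 5)*(w - 4)*(w + 1)*(w^2 + 2*w - 3) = (w - 5)*(w - 4)*(w + 1)*(w + 3)*(w - 1)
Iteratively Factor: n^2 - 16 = (n + 4)*(n - 4)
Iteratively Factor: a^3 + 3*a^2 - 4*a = (a - 1)*(a^2 + 4*a) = a*(a - 1)*(a + 4)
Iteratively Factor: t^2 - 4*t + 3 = (t - 1)*(t - 3)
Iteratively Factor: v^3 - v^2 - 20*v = (v + 4)*(v^2 - 5*v) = v*(v + 4)*(v - 5)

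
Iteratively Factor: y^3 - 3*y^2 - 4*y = (y)*(y^2 - 3*y - 4) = y*(y - 4)*(y + 1)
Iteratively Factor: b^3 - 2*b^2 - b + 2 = (b + 1)*(b^2 - 3*b + 2) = (b - 2)*(b + 1)*(b - 1)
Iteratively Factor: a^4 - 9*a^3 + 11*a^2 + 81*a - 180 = (a - 4)*(a^3 - 5*a^2 - 9*a + 45) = (a - 4)*(a + 3)*(a^2 - 8*a + 15) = (a - 5)*(a - 4)*(a + 3)*(a - 3)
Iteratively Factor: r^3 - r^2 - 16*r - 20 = (r - 5)*(r^2 + 4*r + 4) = (r - 5)*(r + 2)*(r + 2)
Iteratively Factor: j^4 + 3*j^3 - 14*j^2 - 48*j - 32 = (j + 1)*(j^3 + 2*j^2 - 16*j - 32) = (j + 1)*(j + 2)*(j^2 - 16) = (j + 1)*(j + 2)*(j + 4)*(j - 4)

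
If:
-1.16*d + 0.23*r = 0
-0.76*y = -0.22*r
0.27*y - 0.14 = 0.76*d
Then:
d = -0.38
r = -1.93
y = -0.56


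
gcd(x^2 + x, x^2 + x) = x^2 + x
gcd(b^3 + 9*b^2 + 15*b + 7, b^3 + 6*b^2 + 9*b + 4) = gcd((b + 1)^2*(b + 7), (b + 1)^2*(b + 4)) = b^2 + 2*b + 1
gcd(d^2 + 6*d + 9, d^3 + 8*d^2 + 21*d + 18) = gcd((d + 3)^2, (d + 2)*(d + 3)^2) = d^2 + 6*d + 9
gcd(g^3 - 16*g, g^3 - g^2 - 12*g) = g^2 - 4*g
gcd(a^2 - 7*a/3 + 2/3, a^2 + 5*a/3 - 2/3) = a - 1/3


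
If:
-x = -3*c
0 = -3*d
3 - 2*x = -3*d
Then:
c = 1/2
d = 0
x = 3/2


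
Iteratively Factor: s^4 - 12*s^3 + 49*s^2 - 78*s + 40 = (s - 2)*(s^3 - 10*s^2 + 29*s - 20) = (s - 4)*(s - 2)*(s^2 - 6*s + 5) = (s - 5)*(s - 4)*(s - 2)*(s - 1)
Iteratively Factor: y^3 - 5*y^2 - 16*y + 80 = (y + 4)*(y^2 - 9*y + 20) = (y - 4)*(y + 4)*(y - 5)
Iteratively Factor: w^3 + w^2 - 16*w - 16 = (w + 4)*(w^2 - 3*w - 4) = (w - 4)*(w + 4)*(w + 1)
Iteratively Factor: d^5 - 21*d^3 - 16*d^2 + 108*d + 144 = (d + 2)*(d^4 - 2*d^3 - 17*d^2 + 18*d + 72) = (d + 2)*(d + 3)*(d^3 - 5*d^2 - 2*d + 24) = (d - 4)*(d + 2)*(d + 3)*(d^2 - d - 6) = (d - 4)*(d + 2)^2*(d + 3)*(d - 3)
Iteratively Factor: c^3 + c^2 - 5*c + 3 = (c - 1)*(c^2 + 2*c - 3) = (c - 1)^2*(c + 3)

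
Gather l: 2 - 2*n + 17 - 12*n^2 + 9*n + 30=-12*n^2 + 7*n + 49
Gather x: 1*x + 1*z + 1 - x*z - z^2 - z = x*(1 - z) - z^2 + 1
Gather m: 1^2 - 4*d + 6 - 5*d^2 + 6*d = -5*d^2 + 2*d + 7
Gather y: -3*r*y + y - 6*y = y*(-3*r - 5)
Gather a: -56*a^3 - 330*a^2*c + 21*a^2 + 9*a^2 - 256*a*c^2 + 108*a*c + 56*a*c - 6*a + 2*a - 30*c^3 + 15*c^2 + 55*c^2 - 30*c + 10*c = -56*a^3 + a^2*(30 - 330*c) + a*(-256*c^2 + 164*c - 4) - 30*c^3 + 70*c^2 - 20*c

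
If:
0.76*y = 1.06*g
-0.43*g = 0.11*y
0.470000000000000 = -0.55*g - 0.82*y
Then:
No Solution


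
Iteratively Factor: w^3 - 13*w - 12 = (w + 3)*(w^2 - 3*w - 4) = (w + 1)*(w + 3)*(w - 4)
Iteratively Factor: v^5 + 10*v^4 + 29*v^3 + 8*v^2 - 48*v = (v + 4)*(v^4 + 6*v^3 + 5*v^2 - 12*v) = v*(v + 4)*(v^3 + 6*v^2 + 5*v - 12) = v*(v + 4)^2*(v^2 + 2*v - 3) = v*(v + 3)*(v + 4)^2*(v - 1)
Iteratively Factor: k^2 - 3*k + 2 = (k - 1)*(k - 2)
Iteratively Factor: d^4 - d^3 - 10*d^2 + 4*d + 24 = (d + 2)*(d^3 - 3*d^2 - 4*d + 12) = (d - 2)*(d + 2)*(d^2 - d - 6) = (d - 2)*(d + 2)^2*(d - 3)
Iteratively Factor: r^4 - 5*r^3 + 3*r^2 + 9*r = (r - 3)*(r^3 - 2*r^2 - 3*r) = (r - 3)*(r + 1)*(r^2 - 3*r) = (r - 3)^2*(r + 1)*(r)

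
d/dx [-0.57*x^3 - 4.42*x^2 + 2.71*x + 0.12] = -1.71*x^2 - 8.84*x + 2.71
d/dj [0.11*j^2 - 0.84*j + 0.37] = 0.22*j - 0.84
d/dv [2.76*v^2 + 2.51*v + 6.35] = 5.52*v + 2.51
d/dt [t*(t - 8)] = 2*t - 8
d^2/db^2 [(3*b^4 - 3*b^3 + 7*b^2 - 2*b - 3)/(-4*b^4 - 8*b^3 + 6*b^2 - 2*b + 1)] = 2*(144*b^9 - 552*b^8 - 120*b^7 + 172*b^6 + 2052*b^5 + 222*b^4 - 1418*b^3 + 726*b^2 - 63*b - 9)/(64*b^12 + 384*b^11 + 480*b^10 - 544*b^9 - 384*b^8 + 768*b^7 - 792*b^6 + 552*b^5 - 264*b^4 + 104*b^3 - 30*b^2 + 6*b - 1)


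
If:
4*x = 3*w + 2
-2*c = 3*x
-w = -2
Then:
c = -3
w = 2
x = 2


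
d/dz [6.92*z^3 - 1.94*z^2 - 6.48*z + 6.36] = 20.76*z^2 - 3.88*z - 6.48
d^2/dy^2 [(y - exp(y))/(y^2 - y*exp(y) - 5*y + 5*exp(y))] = 2/(y^3 - 15*y^2 + 75*y - 125)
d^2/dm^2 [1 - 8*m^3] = -48*m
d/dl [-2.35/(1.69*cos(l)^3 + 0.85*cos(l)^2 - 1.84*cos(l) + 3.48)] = (-11.9145*cos(l)^2 - 3.995*cos(l) + 4.324)*sin(l)/(1.69*cos(l)^3 + 0.85*cos(l)^2 - 1.84*cos(l) + 3.48)^2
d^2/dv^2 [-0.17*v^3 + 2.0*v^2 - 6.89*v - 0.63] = 4.0 - 1.02*v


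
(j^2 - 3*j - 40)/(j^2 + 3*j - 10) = (j - 8)/(j - 2)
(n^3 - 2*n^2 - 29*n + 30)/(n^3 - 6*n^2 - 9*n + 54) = (n^2 + 4*n - 5)/(n^2 - 9)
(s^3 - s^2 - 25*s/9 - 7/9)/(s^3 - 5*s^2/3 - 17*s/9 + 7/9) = (3*s + 1)/(3*s - 1)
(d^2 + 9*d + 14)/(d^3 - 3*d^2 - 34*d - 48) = (d + 7)/(d^2 - 5*d - 24)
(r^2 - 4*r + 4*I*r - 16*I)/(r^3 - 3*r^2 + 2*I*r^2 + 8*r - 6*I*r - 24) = (r - 4)/(r^2 - r*(3 + 2*I) + 6*I)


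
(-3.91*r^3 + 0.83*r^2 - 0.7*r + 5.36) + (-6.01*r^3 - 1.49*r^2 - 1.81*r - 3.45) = -9.92*r^3 - 0.66*r^2 - 2.51*r + 1.91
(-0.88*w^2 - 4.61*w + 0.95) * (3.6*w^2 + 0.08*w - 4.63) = -3.168*w^4 - 16.6664*w^3 + 7.1256*w^2 + 21.4203*w - 4.3985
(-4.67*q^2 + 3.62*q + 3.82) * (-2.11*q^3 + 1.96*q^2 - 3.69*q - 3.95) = 9.8537*q^5 - 16.7914*q^4 + 16.2673*q^3 + 12.5759*q^2 - 28.3948*q - 15.089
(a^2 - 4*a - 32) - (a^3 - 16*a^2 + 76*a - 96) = -a^3 + 17*a^2 - 80*a + 64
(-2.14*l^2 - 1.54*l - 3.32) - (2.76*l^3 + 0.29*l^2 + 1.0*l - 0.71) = -2.76*l^3 - 2.43*l^2 - 2.54*l - 2.61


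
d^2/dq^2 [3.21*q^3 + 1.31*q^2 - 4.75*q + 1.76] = 19.26*q + 2.62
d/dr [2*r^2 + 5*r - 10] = 4*r + 5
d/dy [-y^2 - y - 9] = -2*y - 1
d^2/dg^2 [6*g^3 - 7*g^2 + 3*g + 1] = 36*g - 14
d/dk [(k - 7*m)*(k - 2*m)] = 2*k - 9*m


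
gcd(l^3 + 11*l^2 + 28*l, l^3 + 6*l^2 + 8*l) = l^2 + 4*l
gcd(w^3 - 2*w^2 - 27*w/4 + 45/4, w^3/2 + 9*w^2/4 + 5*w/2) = w + 5/2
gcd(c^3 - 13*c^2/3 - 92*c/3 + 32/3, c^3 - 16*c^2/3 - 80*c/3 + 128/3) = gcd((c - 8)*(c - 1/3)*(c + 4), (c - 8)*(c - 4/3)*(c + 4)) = c^2 - 4*c - 32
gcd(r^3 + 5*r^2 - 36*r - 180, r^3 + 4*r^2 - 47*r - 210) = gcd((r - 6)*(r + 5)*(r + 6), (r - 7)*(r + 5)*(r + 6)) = r^2 + 11*r + 30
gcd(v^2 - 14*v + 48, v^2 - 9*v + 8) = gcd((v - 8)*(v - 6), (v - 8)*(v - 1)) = v - 8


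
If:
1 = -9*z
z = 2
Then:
No Solution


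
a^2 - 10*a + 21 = (a - 7)*(a - 3)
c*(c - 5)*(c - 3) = c^3 - 8*c^2 + 15*c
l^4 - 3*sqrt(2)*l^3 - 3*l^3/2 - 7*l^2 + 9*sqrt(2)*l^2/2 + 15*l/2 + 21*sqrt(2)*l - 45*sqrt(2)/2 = (l - 3)*(l - 1)*(l + 5/2)*(l - 3*sqrt(2))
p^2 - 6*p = p*(p - 6)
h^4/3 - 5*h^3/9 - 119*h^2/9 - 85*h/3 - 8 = (h/3 + 1)*(h - 8)*(h + 1/3)*(h + 3)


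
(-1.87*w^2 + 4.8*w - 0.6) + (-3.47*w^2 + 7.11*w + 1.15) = -5.34*w^2 + 11.91*w + 0.55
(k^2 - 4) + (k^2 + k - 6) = 2*k^2 + k - 10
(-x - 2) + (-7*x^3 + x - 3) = -7*x^3 - 5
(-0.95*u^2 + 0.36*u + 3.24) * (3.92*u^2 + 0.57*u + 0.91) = -3.724*u^4 + 0.8697*u^3 + 12.0415*u^2 + 2.1744*u + 2.9484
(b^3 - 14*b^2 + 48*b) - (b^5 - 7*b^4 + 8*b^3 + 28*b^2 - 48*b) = -b^5 + 7*b^4 - 7*b^3 - 42*b^2 + 96*b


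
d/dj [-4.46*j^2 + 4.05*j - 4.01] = 4.05 - 8.92*j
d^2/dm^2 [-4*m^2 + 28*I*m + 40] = -8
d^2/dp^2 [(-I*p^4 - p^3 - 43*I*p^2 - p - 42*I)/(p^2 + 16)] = 2*(-I*p^6 - 48*I*p^4 + 15*p^3 + 402*I*p^2 - 720*p - 10336*I)/(p^6 + 48*p^4 + 768*p^2 + 4096)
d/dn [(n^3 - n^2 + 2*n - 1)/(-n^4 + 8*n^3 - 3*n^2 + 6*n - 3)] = n^2*(n^4 - 2*n^3 + 11*n^2 - 24*n + 15)/(n^8 - 16*n^7 + 70*n^6 - 60*n^5 + 111*n^4 - 84*n^3 + 54*n^2 - 36*n + 9)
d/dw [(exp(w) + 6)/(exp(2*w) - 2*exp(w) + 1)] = (-exp(w) - 13)*exp(w)/(exp(3*w) - 3*exp(2*w) + 3*exp(w) - 1)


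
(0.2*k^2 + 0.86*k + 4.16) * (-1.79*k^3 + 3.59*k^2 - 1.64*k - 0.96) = -0.358*k^5 - 0.8214*k^4 - 4.687*k^3 + 13.332*k^2 - 7.648*k - 3.9936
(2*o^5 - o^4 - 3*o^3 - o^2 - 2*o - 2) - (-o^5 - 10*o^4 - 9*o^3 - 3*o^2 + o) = 3*o^5 + 9*o^4 + 6*o^3 + 2*o^2 - 3*o - 2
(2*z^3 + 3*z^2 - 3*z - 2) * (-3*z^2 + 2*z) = -6*z^5 - 5*z^4 + 15*z^3 - 4*z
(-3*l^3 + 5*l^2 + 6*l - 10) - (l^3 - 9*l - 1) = -4*l^3 + 5*l^2 + 15*l - 9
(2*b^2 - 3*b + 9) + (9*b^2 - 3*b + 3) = 11*b^2 - 6*b + 12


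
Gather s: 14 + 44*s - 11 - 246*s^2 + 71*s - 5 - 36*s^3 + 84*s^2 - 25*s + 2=-36*s^3 - 162*s^2 + 90*s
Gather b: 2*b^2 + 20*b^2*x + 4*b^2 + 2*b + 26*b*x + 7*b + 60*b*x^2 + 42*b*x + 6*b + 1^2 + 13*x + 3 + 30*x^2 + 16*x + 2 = b^2*(20*x + 6) + b*(60*x^2 + 68*x + 15) + 30*x^2 + 29*x + 6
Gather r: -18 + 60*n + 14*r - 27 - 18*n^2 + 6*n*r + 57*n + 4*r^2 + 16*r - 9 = -18*n^2 + 117*n + 4*r^2 + r*(6*n + 30) - 54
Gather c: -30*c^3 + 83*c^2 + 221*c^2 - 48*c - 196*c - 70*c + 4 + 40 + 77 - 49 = -30*c^3 + 304*c^2 - 314*c + 72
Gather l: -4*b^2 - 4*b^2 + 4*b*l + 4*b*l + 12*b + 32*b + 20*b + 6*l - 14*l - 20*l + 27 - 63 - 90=-8*b^2 + 64*b + l*(8*b - 28) - 126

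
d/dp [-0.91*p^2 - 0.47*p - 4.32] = -1.82*p - 0.47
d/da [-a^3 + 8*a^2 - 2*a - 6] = -3*a^2 + 16*a - 2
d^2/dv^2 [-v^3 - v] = -6*v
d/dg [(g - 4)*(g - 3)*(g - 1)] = 3*g^2 - 16*g + 19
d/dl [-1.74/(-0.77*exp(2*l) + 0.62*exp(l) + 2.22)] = (1.0788 - 2.6796*exp(l))*exp(l)/(-0.77*exp(2*l) + 0.62*exp(l) + 2.22)^2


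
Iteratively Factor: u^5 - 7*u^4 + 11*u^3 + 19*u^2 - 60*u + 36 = (u + 2)*(u^4 - 9*u^3 + 29*u^2 - 39*u + 18) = (u - 1)*(u + 2)*(u^3 - 8*u^2 + 21*u - 18) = (u - 3)*(u - 1)*(u + 2)*(u^2 - 5*u + 6) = (u - 3)*(u - 2)*(u - 1)*(u + 2)*(u - 3)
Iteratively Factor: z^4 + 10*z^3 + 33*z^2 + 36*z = (z + 4)*(z^3 + 6*z^2 + 9*z) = z*(z + 4)*(z^2 + 6*z + 9) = z*(z + 3)*(z + 4)*(z + 3)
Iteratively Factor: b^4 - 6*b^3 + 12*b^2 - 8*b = (b - 2)*(b^3 - 4*b^2 + 4*b) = b*(b - 2)*(b^2 - 4*b + 4) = b*(b - 2)^2*(b - 2)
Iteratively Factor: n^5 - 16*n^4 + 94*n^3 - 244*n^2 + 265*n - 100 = (n - 1)*(n^4 - 15*n^3 + 79*n^2 - 165*n + 100) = (n - 5)*(n - 1)*(n^3 - 10*n^2 + 29*n - 20) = (n - 5)*(n - 1)^2*(n^2 - 9*n + 20) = (n - 5)^2*(n - 1)^2*(n - 4)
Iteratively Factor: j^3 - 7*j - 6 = (j + 2)*(j^2 - 2*j - 3) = (j - 3)*(j + 2)*(j + 1)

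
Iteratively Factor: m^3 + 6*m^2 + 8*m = (m)*(m^2 + 6*m + 8) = m*(m + 4)*(m + 2)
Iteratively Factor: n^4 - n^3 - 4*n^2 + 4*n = (n - 1)*(n^3 - 4*n) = n*(n - 1)*(n^2 - 4) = n*(n - 2)*(n - 1)*(n + 2)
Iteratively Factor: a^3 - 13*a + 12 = (a - 1)*(a^2 + a - 12) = (a - 3)*(a - 1)*(a + 4)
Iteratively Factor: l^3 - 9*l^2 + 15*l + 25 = (l - 5)*(l^2 - 4*l - 5) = (l - 5)^2*(l + 1)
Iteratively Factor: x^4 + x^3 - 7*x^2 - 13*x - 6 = (x + 2)*(x^3 - x^2 - 5*x - 3) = (x + 1)*(x + 2)*(x^2 - 2*x - 3) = (x - 3)*(x + 1)*(x + 2)*(x + 1)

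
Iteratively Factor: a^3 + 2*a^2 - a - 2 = (a - 1)*(a^2 + 3*a + 2) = (a - 1)*(a + 1)*(a + 2)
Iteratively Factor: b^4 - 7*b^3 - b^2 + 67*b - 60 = (b - 4)*(b^3 - 3*b^2 - 13*b + 15) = (b - 4)*(b - 1)*(b^2 - 2*b - 15) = (b - 4)*(b - 1)*(b + 3)*(b - 5)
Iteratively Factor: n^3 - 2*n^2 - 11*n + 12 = (n - 1)*(n^2 - n - 12) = (n - 1)*(n + 3)*(n - 4)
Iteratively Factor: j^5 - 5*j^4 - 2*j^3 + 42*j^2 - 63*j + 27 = (j + 3)*(j^4 - 8*j^3 + 22*j^2 - 24*j + 9) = (j - 1)*(j + 3)*(j^3 - 7*j^2 + 15*j - 9) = (j - 3)*(j - 1)*(j + 3)*(j^2 - 4*j + 3) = (j - 3)*(j - 1)^2*(j + 3)*(j - 3)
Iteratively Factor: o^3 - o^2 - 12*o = (o)*(o^2 - o - 12) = o*(o + 3)*(o - 4)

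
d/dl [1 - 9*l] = -9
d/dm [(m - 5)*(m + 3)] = 2*m - 2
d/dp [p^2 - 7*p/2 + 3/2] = 2*p - 7/2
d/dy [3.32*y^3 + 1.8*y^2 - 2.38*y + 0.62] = 9.96*y^2 + 3.6*y - 2.38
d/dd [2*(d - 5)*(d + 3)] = 4*d - 4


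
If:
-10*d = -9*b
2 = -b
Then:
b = -2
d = -9/5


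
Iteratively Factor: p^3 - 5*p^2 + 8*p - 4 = (p - 2)*(p^2 - 3*p + 2) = (p - 2)^2*(p - 1)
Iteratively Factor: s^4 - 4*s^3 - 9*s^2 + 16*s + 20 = (s - 5)*(s^3 + s^2 - 4*s - 4) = (s - 5)*(s - 2)*(s^2 + 3*s + 2) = (s - 5)*(s - 2)*(s + 2)*(s + 1)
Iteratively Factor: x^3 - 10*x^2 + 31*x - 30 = (x - 2)*(x^2 - 8*x + 15) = (x - 3)*(x - 2)*(x - 5)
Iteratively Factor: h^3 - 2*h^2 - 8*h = (h - 4)*(h^2 + 2*h) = h*(h - 4)*(h + 2)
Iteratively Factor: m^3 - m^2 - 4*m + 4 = (m - 2)*(m^2 + m - 2) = (m - 2)*(m + 2)*(m - 1)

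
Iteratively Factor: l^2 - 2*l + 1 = (l - 1)*(l - 1)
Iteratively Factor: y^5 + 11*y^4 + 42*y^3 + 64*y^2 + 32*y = (y + 4)*(y^4 + 7*y^3 + 14*y^2 + 8*y) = (y + 4)^2*(y^3 + 3*y^2 + 2*y) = (y + 2)*(y + 4)^2*(y^2 + y) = y*(y + 2)*(y + 4)^2*(y + 1)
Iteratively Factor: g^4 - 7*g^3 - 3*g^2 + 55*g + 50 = (g - 5)*(g^3 - 2*g^2 - 13*g - 10) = (g - 5)*(g + 1)*(g^2 - 3*g - 10) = (g - 5)*(g + 1)*(g + 2)*(g - 5)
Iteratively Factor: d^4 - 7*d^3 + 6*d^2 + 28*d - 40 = (d - 5)*(d^3 - 2*d^2 - 4*d + 8) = (d - 5)*(d - 2)*(d^2 - 4) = (d - 5)*(d - 2)^2*(d + 2)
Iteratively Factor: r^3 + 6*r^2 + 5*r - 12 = (r + 3)*(r^2 + 3*r - 4) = (r + 3)*(r + 4)*(r - 1)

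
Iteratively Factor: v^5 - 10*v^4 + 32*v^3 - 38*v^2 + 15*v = (v - 3)*(v^4 - 7*v^3 + 11*v^2 - 5*v) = (v - 3)*(v - 1)*(v^3 - 6*v^2 + 5*v) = (v - 3)*(v - 1)^2*(v^2 - 5*v) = (v - 5)*(v - 3)*(v - 1)^2*(v)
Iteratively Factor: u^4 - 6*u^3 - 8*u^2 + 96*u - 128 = (u - 4)*(u^3 - 2*u^2 - 16*u + 32) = (u - 4)*(u - 2)*(u^2 - 16) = (u - 4)^2*(u - 2)*(u + 4)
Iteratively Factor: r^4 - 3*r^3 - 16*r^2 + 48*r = (r + 4)*(r^3 - 7*r^2 + 12*r) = r*(r + 4)*(r^2 - 7*r + 12) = r*(r - 3)*(r + 4)*(r - 4)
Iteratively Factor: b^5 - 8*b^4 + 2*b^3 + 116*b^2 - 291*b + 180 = (b - 3)*(b^4 - 5*b^3 - 13*b^2 + 77*b - 60) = (b - 5)*(b - 3)*(b^3 - 13*b + 12) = (b - 5)*(b - 3)*(b + 4)*(b^2 - 4*b + 3) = (b - 5)*(b - 3)^2*(b + 4)*(b - 1)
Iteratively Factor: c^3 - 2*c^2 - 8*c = (c)*(c^2 - 2*c - 8) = c*(c + 2)*(c - 4)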